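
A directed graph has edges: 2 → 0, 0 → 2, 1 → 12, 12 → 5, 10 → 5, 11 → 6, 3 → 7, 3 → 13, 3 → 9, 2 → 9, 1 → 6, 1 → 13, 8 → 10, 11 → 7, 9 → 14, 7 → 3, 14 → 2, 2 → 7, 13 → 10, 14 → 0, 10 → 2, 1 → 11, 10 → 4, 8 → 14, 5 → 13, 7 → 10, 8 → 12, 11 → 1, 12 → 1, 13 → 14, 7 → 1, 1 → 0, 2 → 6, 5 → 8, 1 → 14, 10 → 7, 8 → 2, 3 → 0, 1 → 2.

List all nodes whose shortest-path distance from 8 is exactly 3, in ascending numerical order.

Level 0: 8
Level 1: 2, 10, 12, 14
Level 2: 0, 1, 4, 5, 6, 7, 9
Level 3: 3, 11, 13

3, 11, 13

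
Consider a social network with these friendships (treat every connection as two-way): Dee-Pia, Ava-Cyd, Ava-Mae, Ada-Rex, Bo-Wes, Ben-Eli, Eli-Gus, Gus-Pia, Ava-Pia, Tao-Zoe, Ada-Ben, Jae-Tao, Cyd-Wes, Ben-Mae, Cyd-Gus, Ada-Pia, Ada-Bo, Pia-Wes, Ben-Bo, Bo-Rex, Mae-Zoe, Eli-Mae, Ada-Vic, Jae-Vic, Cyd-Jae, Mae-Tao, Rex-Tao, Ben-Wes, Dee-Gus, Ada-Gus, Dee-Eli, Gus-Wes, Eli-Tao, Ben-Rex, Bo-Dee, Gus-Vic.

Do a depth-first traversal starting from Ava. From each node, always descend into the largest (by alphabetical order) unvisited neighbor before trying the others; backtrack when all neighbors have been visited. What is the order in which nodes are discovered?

Ava, Pia, Wes, Gus, Vic, Jae, Tao, Zoe, Mae, Eli, Dee, Bo, Rex, Ben, Ada, Cyd

Visit Ava
Ava → Pia
Pia → Wes
Wes → Gus
Gus → Vic
Vic → Jae
Jae → Tao
Tao → Zoe
Zoe → Mae
Mae → Eli
Eli → Dee
Dee → Bo
Bo → Rex
Rex → Ben
Ben → Ada
Jae → Cyd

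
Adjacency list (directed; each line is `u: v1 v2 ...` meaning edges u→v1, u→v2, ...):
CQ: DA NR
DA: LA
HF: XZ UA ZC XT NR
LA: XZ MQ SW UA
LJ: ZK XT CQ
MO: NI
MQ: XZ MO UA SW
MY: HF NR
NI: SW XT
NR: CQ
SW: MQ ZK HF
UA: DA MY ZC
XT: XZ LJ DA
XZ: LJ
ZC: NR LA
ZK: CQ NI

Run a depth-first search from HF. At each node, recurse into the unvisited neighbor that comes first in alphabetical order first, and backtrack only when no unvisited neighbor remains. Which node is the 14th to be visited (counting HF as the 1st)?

Visit HF
HF → NR
NR → CQ
CQ → DA
DA → LA
LA → MQ
MQ → MO
MO → NI
NI → SW
SW → ZK
NI → XT
XT → LJ
XT → XZ
MQ → UA
UA → MY
UA → ZC

Visit order: HF, NR, CQ, DA, LA, MQ, MO, NI, SW, ZK, XT, LJ, XZ, UA, MY, ZC

UA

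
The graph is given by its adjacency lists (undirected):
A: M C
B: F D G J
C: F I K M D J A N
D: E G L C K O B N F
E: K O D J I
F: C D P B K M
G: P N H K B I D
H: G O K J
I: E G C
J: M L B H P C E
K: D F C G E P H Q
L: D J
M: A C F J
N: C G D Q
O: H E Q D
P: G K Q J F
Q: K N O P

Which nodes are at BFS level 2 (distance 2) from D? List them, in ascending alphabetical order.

Level 0: D
Level 1: B, C, E, F, G, K, L, N, O
Level 2: A, H, I, J, M, P, Q

A, H, I, J, M, P, Q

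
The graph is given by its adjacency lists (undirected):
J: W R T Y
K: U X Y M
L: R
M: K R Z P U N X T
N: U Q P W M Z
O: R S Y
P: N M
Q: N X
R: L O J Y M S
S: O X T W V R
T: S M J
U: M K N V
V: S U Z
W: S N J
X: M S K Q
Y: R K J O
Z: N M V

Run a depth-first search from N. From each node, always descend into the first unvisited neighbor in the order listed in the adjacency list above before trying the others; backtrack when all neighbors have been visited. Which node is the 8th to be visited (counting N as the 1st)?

Visit N
N → U
U → M
M → K
K → X
X → S
S → O
O → R
R → L
R → J
J → W
J → T
J → Y
S → V
V → Z
X → Q
M → P

Visit order: N, U, M, K, X, S, O, R, L, J, W, T, Y, V, Z, Q, P

R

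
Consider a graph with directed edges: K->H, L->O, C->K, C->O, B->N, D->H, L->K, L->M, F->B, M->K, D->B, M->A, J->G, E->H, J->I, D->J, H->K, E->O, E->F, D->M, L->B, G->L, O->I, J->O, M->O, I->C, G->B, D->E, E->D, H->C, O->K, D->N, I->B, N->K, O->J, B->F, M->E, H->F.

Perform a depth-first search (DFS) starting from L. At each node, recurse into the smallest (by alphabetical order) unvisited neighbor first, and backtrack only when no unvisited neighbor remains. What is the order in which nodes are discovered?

Visit L
L → B
B → F
B → N
N → K
K → H
H → C
C → O
O → I
O → J
J → G
L → M
M → A
M → E
E → D

L -> B -> F -> N -> K -> H -> C -> O -> I -> J -> G -> M -> A -> E -> D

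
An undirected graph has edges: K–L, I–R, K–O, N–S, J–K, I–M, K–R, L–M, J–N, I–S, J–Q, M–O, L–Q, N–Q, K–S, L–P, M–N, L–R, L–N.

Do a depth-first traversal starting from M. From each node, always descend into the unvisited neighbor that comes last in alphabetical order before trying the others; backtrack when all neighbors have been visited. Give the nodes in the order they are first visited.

Visit M
M → O
O → K
K → S
S → N
N → Q
Q → L
L → R
R → I
L → P
Q → J

M -> O -> K -> S -> N -> Q -> L -> R -> I -> P -> J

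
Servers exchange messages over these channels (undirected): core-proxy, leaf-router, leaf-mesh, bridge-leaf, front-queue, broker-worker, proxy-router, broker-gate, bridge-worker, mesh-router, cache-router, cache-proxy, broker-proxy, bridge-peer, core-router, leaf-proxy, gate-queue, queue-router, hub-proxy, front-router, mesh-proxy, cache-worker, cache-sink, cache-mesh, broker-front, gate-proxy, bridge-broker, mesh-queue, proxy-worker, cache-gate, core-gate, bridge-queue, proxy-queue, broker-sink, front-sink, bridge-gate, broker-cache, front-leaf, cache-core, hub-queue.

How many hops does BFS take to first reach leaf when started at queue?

2

Level 0: queue
Level 1: bridge, front, gate, hub, mesh, proxy, router
Level 2: broker, cache, core, leaf, peer, sink, worker
leaf first appears at level 2.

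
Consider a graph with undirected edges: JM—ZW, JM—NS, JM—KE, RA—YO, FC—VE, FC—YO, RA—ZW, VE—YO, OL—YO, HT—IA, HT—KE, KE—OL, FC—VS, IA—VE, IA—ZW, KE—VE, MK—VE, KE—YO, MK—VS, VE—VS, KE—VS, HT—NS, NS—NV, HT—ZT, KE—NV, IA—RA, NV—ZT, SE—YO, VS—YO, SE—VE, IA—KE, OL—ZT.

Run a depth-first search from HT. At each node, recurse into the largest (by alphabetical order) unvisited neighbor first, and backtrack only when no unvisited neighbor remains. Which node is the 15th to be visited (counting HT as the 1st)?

Visit HT
HT → ZT
ZT → OL
OL → YO
YO → VS
VS → VE
VE → SE
VE → MK
VE → KE
KE → NV
NV → NS
NS → JM
JM → ZW
ZW → RA
RA → IA
VE → FC

Visit order: HT, ZT, OL, YO, VS, VE, SE, MK, KE, NV, NS, JM, ZW, RA, IA, FC

IA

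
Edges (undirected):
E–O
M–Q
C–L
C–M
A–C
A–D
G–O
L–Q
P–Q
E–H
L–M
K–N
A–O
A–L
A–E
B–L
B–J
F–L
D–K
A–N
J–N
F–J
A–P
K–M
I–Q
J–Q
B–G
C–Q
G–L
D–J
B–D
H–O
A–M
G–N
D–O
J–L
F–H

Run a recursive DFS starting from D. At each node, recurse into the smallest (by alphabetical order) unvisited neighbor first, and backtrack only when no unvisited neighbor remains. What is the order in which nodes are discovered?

Visit D
D → A
A → C
C → L
L → B
B → G
G → N
N → J
J → F
F → H
H → E
E → O
J → Q
Q → I
Q → M
M → K
Q → P

D A C L B G N J F H E O Q I M K P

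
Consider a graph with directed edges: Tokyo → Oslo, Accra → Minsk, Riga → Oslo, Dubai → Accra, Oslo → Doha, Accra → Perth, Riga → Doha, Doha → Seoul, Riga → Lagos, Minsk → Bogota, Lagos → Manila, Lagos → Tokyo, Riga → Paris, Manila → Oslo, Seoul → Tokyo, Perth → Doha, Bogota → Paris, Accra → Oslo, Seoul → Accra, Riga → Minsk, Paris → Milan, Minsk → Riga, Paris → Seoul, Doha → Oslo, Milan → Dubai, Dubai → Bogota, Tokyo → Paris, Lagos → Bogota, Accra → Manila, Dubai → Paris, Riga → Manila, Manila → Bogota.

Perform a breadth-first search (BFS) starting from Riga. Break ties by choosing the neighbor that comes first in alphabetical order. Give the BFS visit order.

Riga, Doha, Lagos, Manila, Minsk, Oslo, Paris, Seoul, Bogota, Tokyo, Milan, Accra, Dubai, Perth

Visit Riga; enqueue Doha, Lagos, Manila, Minsk, Oslo, Paris → queue [Doha, Lagos, Manila, Minsk, Oslo, Paris]
Visit Doha; enqueue Seoul → queue [Lagos, Manila, Minsk, Oslo, Paris, Seoul]
Visit Lagos; enqueue Bogota, Tokyo → queue [Manila, Minsk, Oslo, Paris, Seoul, Bogota, Tokyo]
Visit Manila → queue [Minsk, Oslo, Paris, Seoul, Bogota, Tokyo]
Visit Minsk → queue [Oslo, Paris, Seoul, Bogota, Tokyo]
Visit Oslo → queue [Paris, Seoul, Bogota, Tokyo]
Visit Paris; enqueue Milan → queue [Seoul, Bogota, Tokyo, Milan]
Visit Seoul; enqueue Accra → queue [Bogota, Tokyo, Milan, Accra]
Visit Bogota → queue [Tokyo, Milan, Accra]
Visit Tokyo → queue [Milan, Accra]
Visit Milan; enqueue Dubai → queue [Accra, Dubai]
Visit Accra; enqueue Perth → queue [Dubai, Perth]
Visit Dubai → queue [Perth]
Visit Perth → queue []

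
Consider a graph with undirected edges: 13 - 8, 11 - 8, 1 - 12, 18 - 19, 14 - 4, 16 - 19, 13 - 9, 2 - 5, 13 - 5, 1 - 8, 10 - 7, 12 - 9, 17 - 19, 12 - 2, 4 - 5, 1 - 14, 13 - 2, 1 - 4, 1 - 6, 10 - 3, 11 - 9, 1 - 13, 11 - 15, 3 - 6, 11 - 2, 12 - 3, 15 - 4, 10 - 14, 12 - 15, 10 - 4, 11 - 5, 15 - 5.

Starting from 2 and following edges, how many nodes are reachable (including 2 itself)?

BFS from 2 visits: 2, 5, 11, 12, 13, 4, 15, 8, 9, 1, 3, 10, 14, 6, 7
Reachable nodes: 15 of 19 total.

15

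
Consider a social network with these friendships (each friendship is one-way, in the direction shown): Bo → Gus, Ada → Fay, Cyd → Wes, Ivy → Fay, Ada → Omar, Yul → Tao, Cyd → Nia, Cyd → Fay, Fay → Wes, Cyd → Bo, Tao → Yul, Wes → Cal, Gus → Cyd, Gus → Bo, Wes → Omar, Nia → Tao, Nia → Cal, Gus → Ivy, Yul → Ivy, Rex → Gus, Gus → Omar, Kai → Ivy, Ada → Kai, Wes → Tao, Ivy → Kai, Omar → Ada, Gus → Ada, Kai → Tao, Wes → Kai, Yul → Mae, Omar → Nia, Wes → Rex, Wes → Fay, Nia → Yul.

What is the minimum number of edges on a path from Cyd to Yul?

2

Level 0: Cyd
Level 1: Bo, Fay, Nia, Wes
Level 2: Cal, Gus, Kai, Omar, Rex, Tao, Yul
Level 3: Ada, Ivy, Mae
Yul first appears at level 2.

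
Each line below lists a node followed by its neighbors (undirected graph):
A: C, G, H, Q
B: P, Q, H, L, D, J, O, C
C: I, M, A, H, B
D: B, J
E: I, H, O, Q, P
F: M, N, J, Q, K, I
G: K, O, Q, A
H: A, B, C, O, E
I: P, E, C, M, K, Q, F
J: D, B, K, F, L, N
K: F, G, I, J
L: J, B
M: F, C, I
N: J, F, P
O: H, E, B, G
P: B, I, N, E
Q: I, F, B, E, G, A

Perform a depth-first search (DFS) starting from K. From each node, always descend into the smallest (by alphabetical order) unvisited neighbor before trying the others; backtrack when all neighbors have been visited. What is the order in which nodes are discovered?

K, F, I, C, A, G, O, B, D, J, L, N, P, E, H, Q, M

Visit K
K → F
F → I
I → C
C → A
A → G
G → O
O → B
B → D
D → J
J → L
J → N
N → P
P → E
E → H
E → Q
C → M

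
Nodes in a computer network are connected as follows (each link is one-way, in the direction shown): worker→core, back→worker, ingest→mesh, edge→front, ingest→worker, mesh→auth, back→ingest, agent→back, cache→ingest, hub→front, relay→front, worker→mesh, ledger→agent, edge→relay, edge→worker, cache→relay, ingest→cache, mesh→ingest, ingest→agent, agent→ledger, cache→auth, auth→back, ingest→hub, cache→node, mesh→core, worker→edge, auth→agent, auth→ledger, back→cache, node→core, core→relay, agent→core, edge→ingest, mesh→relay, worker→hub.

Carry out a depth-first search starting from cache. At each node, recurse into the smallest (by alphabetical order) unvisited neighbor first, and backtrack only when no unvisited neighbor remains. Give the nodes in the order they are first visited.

Visit cache
cache → auth
auth → agent
agent → back
back → ingest
ingest → hub
hub → front
ingest → mesh
mesh → core
core → relay
ingest → worker
worker → edge
agent → ledger
cache → node

cache → auth → agent → back → ingest → hub → front → mesh → core → relay → worker → edge → ledger → node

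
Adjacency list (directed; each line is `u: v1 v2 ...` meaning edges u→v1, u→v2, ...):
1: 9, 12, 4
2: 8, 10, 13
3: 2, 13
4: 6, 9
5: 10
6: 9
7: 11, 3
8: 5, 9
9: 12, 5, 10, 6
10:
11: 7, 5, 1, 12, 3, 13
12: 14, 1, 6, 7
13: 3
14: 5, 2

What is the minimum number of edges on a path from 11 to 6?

Level 0: 11
Level 1: 1, 3, 5, 7, 12, 13
Level 2: 2, 4, 6, 9, 10, 14
Level 3: 8
6 first appears at level 2.

2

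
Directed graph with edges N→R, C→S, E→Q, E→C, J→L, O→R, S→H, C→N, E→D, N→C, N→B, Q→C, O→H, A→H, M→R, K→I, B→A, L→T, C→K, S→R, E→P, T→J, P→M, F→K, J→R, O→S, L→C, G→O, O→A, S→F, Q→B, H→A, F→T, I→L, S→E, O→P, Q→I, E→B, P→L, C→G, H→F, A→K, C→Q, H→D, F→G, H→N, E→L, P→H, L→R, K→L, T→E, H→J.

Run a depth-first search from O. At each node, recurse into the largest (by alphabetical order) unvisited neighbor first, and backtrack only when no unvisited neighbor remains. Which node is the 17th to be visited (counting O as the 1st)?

Visit O
O → S
S → R
S → H
H → N
N → C
C → Q
Q → I
I → L
L → T
T → J
T → E
E → P
P → M
E → D
E → B
B → A
A → K
C → G
H → F

Visit order: O, S, R, H, N, C, Q, I, L, T, J, E, P, M, D, B, A, K, G, F

A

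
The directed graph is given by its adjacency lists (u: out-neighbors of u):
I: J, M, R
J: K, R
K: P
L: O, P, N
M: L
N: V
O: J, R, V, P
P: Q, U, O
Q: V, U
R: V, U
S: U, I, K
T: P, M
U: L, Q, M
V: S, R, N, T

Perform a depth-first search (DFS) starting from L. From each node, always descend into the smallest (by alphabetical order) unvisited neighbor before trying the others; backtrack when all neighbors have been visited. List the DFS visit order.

Visit L
L → N
N → V
V → R
R → U
U → M
U → Q
V → S
S → I
I → J
J → K
K → P
P → O
V → T

L -> N -> V -> R -> U -> M -> Q -> S -> I -> J -> K -> P -> O -> T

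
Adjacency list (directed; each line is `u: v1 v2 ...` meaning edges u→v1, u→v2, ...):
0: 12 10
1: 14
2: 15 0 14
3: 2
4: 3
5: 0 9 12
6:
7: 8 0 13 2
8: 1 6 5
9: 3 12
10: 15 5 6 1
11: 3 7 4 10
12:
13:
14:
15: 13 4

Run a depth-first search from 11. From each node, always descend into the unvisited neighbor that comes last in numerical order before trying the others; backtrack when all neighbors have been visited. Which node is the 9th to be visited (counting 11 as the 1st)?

Visit 11
11 → 10
10 → 15
15 → 13
15 → 4
4 → 3
3 → 2
2 → 14
2 → 0
0 → 12
10 → 6
10 → 5
5 → 9
10 → 1
11 → 7
7 → 8

Visit order: 11, 10, 15, 13, 4, 3, 2, 14, 0, 12, 6, 5, 9, 1, 7, 8

0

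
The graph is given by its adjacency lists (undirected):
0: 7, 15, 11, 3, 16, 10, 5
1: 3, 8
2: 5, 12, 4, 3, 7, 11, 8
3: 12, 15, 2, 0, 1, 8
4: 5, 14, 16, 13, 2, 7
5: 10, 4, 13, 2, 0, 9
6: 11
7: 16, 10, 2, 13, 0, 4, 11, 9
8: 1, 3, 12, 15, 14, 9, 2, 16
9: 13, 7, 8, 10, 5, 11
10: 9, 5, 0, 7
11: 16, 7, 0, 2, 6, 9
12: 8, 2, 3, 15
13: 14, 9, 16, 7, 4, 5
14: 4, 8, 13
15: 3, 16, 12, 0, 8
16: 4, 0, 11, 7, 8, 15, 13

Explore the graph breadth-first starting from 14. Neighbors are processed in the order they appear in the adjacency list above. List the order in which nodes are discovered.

Visit 14; enqueue 4, 8, 13 → queue [4, 8, 13]
Visit 4; enqueue 5, 16, 2, 7 → queue [8, 13, 5, 16, 2, 7]
Visit 8; enqueue 1, 3, 12, 15, 9 → queue [13, 5, 16, 2, 7, 1, 3, 12, 15, 9]
Visit 13 → queue [5, 16, 2, 7, 1, 3, 12, 15, 9]
Visit 5; enqueue 10, 0 → queue [16, 2, 7, 1, 3, 12, 15, 9, 10, 0]
Visit 16; enqueue 11 → queue [2, 7, 1, 3, 12, 15, 9, 10, 0, 11]
Visit 2 → queue [7, 1, 3, 12, 15, 9, 10, 0, 11]
Visit 7 → queue [1, 3, 12, 15, 9, 10, 0, 11]
Visit 1 → queue [3, 12, 15, 9, 10, 0, 11]
Visit 3 → queue [12, 15, 9, 10, 0, 11]
Visit 12 → queue [15, 9, 10, 0, 11]
Visit 15 → queue [9, 10, 0, 11]
Visit 9 → queue [10, 0, 11]
Visit 10 → queue [0, 11]
Visit 0 → queue [11]
Visit 11; enqueue 6 → queue [6]
Visit 6 → queue []

14 → 4 → 8 → 13 → 5 → 16 → 2 → 7 → 1 → 3 → 12 → 15 → 9 → 10 → 0 → 11 → 6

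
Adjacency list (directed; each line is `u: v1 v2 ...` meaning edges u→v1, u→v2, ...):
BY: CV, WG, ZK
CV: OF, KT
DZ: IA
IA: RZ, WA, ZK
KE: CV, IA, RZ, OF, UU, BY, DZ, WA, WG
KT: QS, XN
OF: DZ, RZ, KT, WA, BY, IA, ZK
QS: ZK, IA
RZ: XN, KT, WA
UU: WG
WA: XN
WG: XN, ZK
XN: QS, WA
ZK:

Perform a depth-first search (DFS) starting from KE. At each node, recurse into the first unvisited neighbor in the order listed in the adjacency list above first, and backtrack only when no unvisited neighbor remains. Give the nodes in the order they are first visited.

KE, CV, OF, DZ, IA, RZ, XN, QS, ZK, WA, KT, BY, WG, UU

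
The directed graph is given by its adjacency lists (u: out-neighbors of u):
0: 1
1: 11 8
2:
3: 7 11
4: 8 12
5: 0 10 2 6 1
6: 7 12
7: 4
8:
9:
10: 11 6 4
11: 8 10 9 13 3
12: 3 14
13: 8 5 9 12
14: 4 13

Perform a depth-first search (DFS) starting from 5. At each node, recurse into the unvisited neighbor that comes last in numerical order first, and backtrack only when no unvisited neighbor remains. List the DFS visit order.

5, 10, 11, 13, 12, 14, 4, 8, 3, 7, 9, 6, 2, 1, 0

Visit 5
5 → 10
10 → 11
11 → 13
13 → 12
12 → 14
14 → 4
4 → 8
12 → 3
3 → 7
13 → 9
10 → 6
5 → 2
5 → 1
5 → 0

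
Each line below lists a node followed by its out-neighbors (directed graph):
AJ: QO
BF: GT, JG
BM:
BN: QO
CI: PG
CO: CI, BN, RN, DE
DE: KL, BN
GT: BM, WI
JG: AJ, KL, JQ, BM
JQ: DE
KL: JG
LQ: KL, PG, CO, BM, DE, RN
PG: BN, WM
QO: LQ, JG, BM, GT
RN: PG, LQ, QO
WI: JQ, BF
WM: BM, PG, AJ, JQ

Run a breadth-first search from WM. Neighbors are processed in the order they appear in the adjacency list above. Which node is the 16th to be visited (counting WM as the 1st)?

CI

Visit WM; enqueue BM, PG, AJ, JQ → queue [BM, PG, AJ, JQ]
Visit BM → queue [PG, AJ, JQ]
Visit PG; enqueue BN → queue [AJ, JQ, BN]
Visit AJ; enqueue QO → queue [JQ, BN, QO]
Visit JQ; enqueue DE → queue [BN, QO, DE]
Visit BN → queue [QO, DE]
Visit QO; enqueue LQ, JG, GT → queue [DE, LQ, JG, GT]
Visit DE; enqueue KL → queue [LQ, JG, GT, KL]
Visit LQ; enqueue CO, RN → queue [JG, GT, KL, CO, RN]
Visit JG → queue [GT, KL, CO, RN]
Visit GT; enqueue WI → queue [KL, CO, RN, WI]
Visit KL → queue [CO, RN, WI]
Visit CO; enqueue CI → queue [RN, WI, CI]
Visit RN → queue [WI, CI]
Visit WI; enqueue BF → queue [CI, BF]
Visit CI → queue [BF]
Visit BF → queue []

Visit order: WM, BM, PG, AJ, JQ, BN, QO, DE, LQ, JG, GT, KL, CO, RN, WI, CI, BF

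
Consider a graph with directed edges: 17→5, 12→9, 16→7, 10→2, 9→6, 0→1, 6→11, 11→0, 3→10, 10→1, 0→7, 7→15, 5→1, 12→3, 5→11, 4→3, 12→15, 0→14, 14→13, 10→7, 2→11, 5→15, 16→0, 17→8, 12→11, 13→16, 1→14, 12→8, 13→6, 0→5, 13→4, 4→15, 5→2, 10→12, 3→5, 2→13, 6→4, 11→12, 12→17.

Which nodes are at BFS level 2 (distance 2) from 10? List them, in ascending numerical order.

3, 8, 9, 11, 13, 14, 15, 17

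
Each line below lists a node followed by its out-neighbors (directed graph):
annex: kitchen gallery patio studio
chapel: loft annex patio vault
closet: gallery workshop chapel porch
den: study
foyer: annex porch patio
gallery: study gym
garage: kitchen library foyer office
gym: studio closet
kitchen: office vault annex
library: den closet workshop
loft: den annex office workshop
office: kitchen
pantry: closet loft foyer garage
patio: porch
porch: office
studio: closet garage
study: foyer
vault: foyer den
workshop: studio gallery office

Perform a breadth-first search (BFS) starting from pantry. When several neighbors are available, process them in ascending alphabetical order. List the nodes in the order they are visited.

Visit pantry; enqueue closet, foyer, garage, loft → queue [closet, foyer, garage, loft]
Visit closet; enqueue chapel, gallery, porch, workshop → queue [foyer, garage, loft, chapel, gallery, porch, workshop]
Visit foyer; enqueue annex, patio → queue [garage, loft, chapel, gallery, porch, workshop, annex, patio]
Visit garage; enqueue kitchen, library, office → queue [loft, chapel, gallery, porch, workshop, annex, patio, kitchen, library, office]
Visit loft; enqueue den → queue [chapel, gallery, porch, workshop, annex, patio, kitchen, library, office, den]
Visit chapel; enqueue vault → queue [gallery, porch, workshop, annex, patio, kitchen, library, office, den, vault]
Visit gallery; enqueue gym, study → queue [porch, workshop, annex, patio, kitchen, library, office, den, vault, gym, study]
Visit porch → queue [workshop, annex, patio, kitchen, library, office, den, vault, gym, study]
Visit workshop; enqueue studio → queue [annex, patio, kitchen, library, office, den, vault, gym, study, studio]
Visit annex → queue [patio, kitchen, library, office, den, vault, gym, study, studio]
Visit patio → queue [kitchen, library, office, den, vault, gym, study, studio]
Visit kitchen → queue [library, office, den, vault, gym, study, studio]
Visit library → queue [office, den, vault, gym, study, studio]
Visit office → queue [den, vault, gym, study, studio]
Visit den → queue [vault, gym, study, studio]
Visit vault → queue [gym, study, studio]
Visit gym → queue [study, studio]
Visit study → queue [studio]
Visit studio → queue []

pantry → closet → foyer → garage → loft → chapel → gallery → porch → workshop → annex → patio → kitchen → library → office → den → vault → gym → study → studio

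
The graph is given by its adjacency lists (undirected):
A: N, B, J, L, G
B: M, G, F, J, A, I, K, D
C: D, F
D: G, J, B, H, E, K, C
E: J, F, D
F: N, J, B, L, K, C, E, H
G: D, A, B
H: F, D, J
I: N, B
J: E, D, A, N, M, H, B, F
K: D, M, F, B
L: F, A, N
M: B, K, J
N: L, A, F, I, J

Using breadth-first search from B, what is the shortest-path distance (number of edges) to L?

2

Level 0: B
Level 1: A, D, F, G, I, J, K, M
Level 2: C, E, H, L, N
L first appears at level 2.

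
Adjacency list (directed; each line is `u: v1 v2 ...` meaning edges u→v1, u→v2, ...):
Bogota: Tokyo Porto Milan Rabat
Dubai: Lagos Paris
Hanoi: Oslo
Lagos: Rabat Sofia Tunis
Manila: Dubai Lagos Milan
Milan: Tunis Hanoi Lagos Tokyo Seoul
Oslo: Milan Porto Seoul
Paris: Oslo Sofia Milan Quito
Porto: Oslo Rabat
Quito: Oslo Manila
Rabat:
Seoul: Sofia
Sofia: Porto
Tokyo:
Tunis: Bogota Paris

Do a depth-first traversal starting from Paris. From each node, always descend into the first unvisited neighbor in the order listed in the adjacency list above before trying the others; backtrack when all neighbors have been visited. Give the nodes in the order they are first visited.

Paris, Oslo, Milan, Tunis, Bogota, Tokyo, Porto, Rabat, Hanoi, Lagos, Sofia, Seoul, Quito, Manila, Dubai

Visit Paris
Paris → Oslo
Oslo → Milan
Milan → Tunis
Tunis → Bogota
Bogota → Tokyo
Bogota → Porto
Porto → Rabat
Milan → Hanoi
Milan → Lagos
Lagos → Sofia
Milan → Seoul
Paris → Quito
Quito → Manila
Manila → Dubai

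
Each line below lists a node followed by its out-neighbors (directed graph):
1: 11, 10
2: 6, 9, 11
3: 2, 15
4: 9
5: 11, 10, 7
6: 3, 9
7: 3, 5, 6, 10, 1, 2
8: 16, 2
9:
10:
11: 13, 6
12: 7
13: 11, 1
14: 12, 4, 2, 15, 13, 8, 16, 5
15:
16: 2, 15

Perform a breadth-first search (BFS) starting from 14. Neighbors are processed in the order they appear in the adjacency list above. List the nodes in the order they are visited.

Visit 14; enqueue 12, 4, 2, 15, 13, 8, 16, 5 → queue [12, 4, 2, 15, 13, 8, 16, 5]
Visit 12; enqueue 7 → queue [4, 2, 15, 13, 8, 16, 5, 7]
Visit 4; enqueue 9 → queue [2, 15, 13, 8, 16, 5, 7, 9]
Visit 2; enqueue 6, 11 → queue [15, 13, 8, 16, 5, 7, 9, 6, 11]
Visit 15 → queue [13, 8, 16, 5, 7, 9, 6, 11]
Visit 13; enqueue 1 → queue [8, 16, 5, 7, 9, 6, 11, 1]
Visit 8 → queue [16, 5, 7, 9, 6, 11, 1]
Visit 16 → queue [5, 7, 9, 6, 11, 1]
Visit 5; enqueue 10 → queue [7, 9, 6, 11, 1, 10]
Visit 7; enqueue 3 → queue [9, 6, 11, 1, 10, 3]
Visit 9 → queue [6, 11, 1, 10, 3]
Visit 6 → queue [11, 1, 10, 3]
Visit 11 → queue [1, 10, 3]
Visit 1 → queue [10, 3]
Visit 10 → queue [3]
Visit 3 → queue []

14, 12, 4, 2, 15, 13, 8, 16, 5, 7, 9, 6, 11, 1, 10, 3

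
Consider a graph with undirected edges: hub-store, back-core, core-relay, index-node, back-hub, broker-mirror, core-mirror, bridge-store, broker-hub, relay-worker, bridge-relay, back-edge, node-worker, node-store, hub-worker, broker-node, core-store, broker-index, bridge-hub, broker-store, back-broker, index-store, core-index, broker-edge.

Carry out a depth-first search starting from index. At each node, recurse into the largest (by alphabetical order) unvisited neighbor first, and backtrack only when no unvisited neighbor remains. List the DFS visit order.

Visit index
index → store
store → node
node → worker
worker → relay
relay → core
core → mirror
mirror → broker
broker → hub
hub → bridge
hub → back
back → edge

index -> store -> node -> worker -> relay -> core -> mirror -> broker -> hub -> bridge -> back -> edge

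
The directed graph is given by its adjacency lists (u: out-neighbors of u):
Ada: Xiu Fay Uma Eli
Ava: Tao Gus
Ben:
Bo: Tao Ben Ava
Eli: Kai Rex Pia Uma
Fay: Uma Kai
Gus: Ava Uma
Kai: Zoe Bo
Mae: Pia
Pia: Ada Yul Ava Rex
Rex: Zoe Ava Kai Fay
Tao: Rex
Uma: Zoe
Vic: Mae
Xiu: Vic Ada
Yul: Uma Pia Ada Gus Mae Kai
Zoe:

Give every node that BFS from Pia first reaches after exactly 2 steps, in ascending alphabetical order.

Level 0: Pia
Level 1: Ada, Ava, Rex, Yul
Level 2: Eli, Fay, Gus, Kai, Mae, Tao, Uma, Xiu, Zoe
Level 3: Bo, Vic
Level 4: Ben

Eli, Fay, Gus, Kai, Mae, Tao, Uma, Xiu, Zoe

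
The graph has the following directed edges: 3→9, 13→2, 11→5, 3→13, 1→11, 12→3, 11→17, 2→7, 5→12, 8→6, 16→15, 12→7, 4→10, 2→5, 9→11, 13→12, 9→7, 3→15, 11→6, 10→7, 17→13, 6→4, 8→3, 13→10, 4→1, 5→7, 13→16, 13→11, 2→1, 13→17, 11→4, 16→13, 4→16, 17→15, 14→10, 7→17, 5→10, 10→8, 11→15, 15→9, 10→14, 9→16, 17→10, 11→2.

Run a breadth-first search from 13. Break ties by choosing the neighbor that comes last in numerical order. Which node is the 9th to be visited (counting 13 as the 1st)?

7

Visit 13; enqueue 17, 16, 12, 11, 10, 2 → queue [17, 16, 12, 11, 10, 2]
Visit 17; enqueue 15 → queue [16, 12, 11, 10, 2, 15]
Visit 16 → queue [12, 11, 10, 2, 15]
Visit 12; enqueue 7, 3 → queue [11, 10, 2, 15, 7, 3]
Visit 11; enqueue 6, 5, 4 → queue [10, 2, 15, 7, 3, 6, 5, 4]
Visit 10; enqueue 14, 8 → queue [2, 15, 7, 3, 6, 5, 4, 14, 8]
Visit 2; enqueue 1 → queue [15, 7, 3, 6, 5, 4, 14, 8, 1]
Visit 15; enqueue 9 → queue [7, 3, 6, 5, 4, 14, 8, 1, 9]
Visit 7 → queue [3, 6, 5, 4, 14, 8, 1, 9]
Visit 3 → queue [6, 5, 4, 14, 8, 1, 9]
Visit 6 → queue [5, 4, 14, 8, 1, 9]
Visit 5 → queue [4, 14, 8, 1, 9]
Visit 4 → queue [14, 8, 1, 9]
Visit 14 → queue [8, 1, 9]
Visit 8 → queue [1, 9]
Visit 1 → queue [9]
Visit 9 → queue []

Visit order: 13, 17, 16, 12, 11, 10, 2, 15, 7, 3, 6, 5, 4, 14, 8, 1, 9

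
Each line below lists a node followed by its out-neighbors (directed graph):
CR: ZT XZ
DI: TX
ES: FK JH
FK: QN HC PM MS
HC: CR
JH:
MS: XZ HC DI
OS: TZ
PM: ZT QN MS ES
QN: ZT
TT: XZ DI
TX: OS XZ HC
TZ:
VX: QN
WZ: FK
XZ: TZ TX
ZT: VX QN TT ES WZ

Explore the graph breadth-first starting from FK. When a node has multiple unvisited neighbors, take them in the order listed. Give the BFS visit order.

Visit FK; enqueue QN, HC, PM, MS → queue [QN, HC, PM, MS]
Visit QN; enqueue ZT → queue [HC, PM, MS, ZT]
Visit HC; enqueue CR → queue [PM, MS, ZT, CR]
Visit PM; enqueue ES → queue [MS, ZT, CR, ES]
Visit MS; enqueue XZ, DI → queue [ZT, CR, ES, XZ, DI]
Visit ZT; enqueue VX, TT, WZ → queue [CR, ES, XZ, DI, VX, TT, WZ]
Visit CR → queue [ES, XZ, DI, VX, TT, WZ]
Visit ES; enqueue JH → queue [XZ, DI, VX, TT, WZ, JH]
Visit XZ; enqueue TZ, TX → queue [DI, VX, TT, WZ, JH, TZ, TX]
Visit DI → queue [VX, TT, WZ, JH, TZ, TX]
Visit VX → queue [TT, WZ, JH, TZ, TX]
Visit TT → queue [WZ, JH, TZ, TX]
Visit WZ → queue [JH, TZ, TX]
Visit JH → queue [TZ, TX]
Visit TZ → queue [TX]
Visit TX; enqueue OS → queue [OS]
Visit OS → queue []

FK QN HC PM MS ZT CR ES XZ DI VX TT WZ JH TZ TX OS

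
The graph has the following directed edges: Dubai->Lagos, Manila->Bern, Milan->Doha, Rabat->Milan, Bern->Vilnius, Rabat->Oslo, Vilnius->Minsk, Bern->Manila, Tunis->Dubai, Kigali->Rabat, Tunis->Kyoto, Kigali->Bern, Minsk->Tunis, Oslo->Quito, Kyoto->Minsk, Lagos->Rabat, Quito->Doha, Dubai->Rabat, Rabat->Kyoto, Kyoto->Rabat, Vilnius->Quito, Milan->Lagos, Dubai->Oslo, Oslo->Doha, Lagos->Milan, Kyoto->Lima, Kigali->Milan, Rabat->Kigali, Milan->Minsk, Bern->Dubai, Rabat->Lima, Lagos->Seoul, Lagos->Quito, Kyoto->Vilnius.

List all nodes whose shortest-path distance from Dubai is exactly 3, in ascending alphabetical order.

Bern, Minsk, Vilnius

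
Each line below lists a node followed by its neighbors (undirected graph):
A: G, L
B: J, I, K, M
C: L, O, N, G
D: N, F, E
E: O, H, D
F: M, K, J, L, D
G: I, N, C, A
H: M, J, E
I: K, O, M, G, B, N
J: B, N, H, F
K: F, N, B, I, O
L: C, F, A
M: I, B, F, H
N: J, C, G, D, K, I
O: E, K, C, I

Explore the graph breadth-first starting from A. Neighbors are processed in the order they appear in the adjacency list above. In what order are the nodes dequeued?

A, G, L, I, N, C, F, K, O, M, B, J, D, E, H

Visit A; enqueue G, L → queue [G, L]
Visit G; enqueue I, N, C → queue [L, I, N, C]
Visit L; enqueue F → queue [I, N, C, F]
Visit I; enqueue K, O, M, B → queue [N, C, F, K, O, M, B]
Visit N; enqueue J, D → queue [C, F, K, O, M, B, J, D]
Visit C → queue [F, K, O, M, B, J, D]
Visit F → queue [K, O, M, B, J, D]
Visit K → queue [O, M, B, J, D]
Visit O; enqueue E → queue [M, B, J, D, E]
Visit M; enqueue H → queue [B, J, D, E, H]
Visit B → queue [J, D, E, H]
Visit J → queue [D, E, H]
Visit D → queue [E, H]
Visit E → queue [H]
Visit H → queue []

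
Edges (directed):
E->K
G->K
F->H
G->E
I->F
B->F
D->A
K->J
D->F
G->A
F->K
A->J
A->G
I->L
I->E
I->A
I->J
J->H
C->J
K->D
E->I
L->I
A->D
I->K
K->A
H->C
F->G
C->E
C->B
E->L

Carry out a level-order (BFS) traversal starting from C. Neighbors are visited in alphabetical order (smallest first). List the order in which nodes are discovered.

C, B, E, J, F, I, K, L, H, G, A, D

Visit C; enqueue B, E, J → queue [B, E, J]
Visit B; enqueue F → queue [E, J, F]
Visit E; enqueue I, K, L → queue [J, F, I, K, L]
Visit J; enqueue H → queue [F, I, K, L, H]
Visit F; enqueue G → queue [I, K, L, H, G]
Visit I; enqueue A → queue [K, L, H, G, A]
Visit K; enqueue D → queue [L, H, G, A, D]
Visit L → queue [H, G, A, D]
Visit H → queue [G, A, D]
Visit G → queue [A, D]
Visit A → queue [D]
Visit D → queue []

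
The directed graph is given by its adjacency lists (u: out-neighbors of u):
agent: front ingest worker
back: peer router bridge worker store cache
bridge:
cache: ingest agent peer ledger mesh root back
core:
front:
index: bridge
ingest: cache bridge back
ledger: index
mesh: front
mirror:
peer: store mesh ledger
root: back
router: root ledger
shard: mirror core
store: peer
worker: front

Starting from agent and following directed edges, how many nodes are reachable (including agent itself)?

BFS from agent visits: agent, front, ingest, worker, cache, bridge, back, peer, ledger, mesh, root, router, store, index
Reachable nodes: 14 of 17 total.

14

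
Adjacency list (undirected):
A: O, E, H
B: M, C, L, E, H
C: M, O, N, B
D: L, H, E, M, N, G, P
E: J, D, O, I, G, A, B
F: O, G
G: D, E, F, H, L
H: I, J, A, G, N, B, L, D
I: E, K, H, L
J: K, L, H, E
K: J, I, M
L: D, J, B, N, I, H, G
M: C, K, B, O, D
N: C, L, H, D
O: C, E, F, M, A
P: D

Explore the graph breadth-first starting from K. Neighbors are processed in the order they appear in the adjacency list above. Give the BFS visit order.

Visit K; enqueue J, I, M → queue [J, I, M]
Visit J; enqueue L, H, E → queue [I, M, L, H, E]
Visit I → queue [M, L, H, E]
Visit M; enqueue C, B, O, D → queue [L, H, E, C, B, O, D]
Visit L; enqueue N, G → queue [H, E, C, B, O, D, N, G]
Visit H; enqueue A → queue [E, C, B, O, D, N, G, A]
Visit E → queue [C, B, O, D, N, G, A]
Visit C → queue [B, O, D, N, G, A]
Visit B → queue [O, D, N, G, A]
Visit O; enqueue F → queue [D, N, G, A, F]
Visit D; enqueue P → queue [N, G, A, F, P]
Visit N → queue [G, A, F, P]
Visit G → queue [A, F, P]
Visit A → queue [F, P]
Visit F → queue [P]
Visit P → queue []

K → J → I → M → L → H → E → C → B → O → D → N → G → A → F → P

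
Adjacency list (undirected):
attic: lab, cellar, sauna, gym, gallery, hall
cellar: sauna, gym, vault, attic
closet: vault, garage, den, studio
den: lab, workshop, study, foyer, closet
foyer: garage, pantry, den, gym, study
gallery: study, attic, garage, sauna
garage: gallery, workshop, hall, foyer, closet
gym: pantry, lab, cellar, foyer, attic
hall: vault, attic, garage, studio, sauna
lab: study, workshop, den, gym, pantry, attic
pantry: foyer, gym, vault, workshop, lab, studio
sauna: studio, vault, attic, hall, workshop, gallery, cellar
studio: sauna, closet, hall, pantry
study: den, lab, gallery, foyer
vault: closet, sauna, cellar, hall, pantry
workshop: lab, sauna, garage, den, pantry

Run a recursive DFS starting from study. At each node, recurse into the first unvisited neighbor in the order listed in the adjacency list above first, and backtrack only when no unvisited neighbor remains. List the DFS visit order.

Visit study
study → den
den → lab
lab → workshop
workshop → sauna
sauna → studio
studio → closet
closet → vault
vault → cellar
cellar → gym
gym → pantry
pantry → foyer
foyer → garage
garage → gallery
gallery → attic
attic → hall

study den lab workshop sauna studio closet vault cellar gym pantry foyer garage gallery attic hall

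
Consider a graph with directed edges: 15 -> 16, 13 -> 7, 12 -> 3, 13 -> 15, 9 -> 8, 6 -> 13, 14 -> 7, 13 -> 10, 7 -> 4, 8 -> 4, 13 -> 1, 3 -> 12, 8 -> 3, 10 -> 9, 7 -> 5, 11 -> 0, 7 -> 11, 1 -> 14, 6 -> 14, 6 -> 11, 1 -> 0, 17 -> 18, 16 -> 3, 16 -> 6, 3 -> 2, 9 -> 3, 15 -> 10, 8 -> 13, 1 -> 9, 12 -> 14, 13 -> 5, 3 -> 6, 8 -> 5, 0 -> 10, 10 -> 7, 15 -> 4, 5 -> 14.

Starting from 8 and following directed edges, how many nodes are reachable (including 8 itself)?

BFS from 8 visits: 8, 3, 4, 5, 13, 2, 6, 12, 14, 1, 7, 10, 15, 11, 0, 9, 16
Reachable nodes: 17 of 19 total.

17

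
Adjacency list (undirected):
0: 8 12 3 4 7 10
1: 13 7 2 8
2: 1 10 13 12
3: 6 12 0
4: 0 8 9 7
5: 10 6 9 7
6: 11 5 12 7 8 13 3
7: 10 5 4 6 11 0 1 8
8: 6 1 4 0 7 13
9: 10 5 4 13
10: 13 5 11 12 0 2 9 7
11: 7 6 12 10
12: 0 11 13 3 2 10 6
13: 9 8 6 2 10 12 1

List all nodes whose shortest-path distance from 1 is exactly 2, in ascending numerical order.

0, 4, 5, 6, 9, 10, 11, 12

Level 0: 1
Level 1: 2, 7, 8, 13
Level 2: 0, 4, 5, 6, 9, 10, 11, 12
Level 3: 3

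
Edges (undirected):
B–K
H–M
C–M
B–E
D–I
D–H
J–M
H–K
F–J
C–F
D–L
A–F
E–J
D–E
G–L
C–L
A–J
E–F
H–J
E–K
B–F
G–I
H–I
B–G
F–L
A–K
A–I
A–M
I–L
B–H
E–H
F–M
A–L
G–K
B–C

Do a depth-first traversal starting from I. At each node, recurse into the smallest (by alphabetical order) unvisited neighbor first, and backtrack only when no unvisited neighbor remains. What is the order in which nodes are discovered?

I → A → F → B → C → L → D → E → H → J → M → K → G

Visit I
I → A
A → F
F → B
B → C
C → L
L → D
D → E
E → H
H → J
J → M
H → K
K → G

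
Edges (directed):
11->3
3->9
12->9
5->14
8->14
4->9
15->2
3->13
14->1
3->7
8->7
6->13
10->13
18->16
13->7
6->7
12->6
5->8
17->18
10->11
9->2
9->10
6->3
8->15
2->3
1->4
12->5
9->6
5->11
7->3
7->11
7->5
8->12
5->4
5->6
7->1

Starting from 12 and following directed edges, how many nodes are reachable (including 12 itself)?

15

BFS from 12 visits: 12, 5, 6, 9, 4, 8, 11, 14, 3, 7, 13, 2, 10, 15, 1
Reachable nodes: 15 of 18 total.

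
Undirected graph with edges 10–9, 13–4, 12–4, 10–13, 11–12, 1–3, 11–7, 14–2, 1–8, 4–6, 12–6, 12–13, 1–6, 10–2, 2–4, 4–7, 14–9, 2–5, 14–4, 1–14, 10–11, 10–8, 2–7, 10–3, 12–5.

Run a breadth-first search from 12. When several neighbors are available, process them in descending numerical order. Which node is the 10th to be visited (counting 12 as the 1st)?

Visit 12; enqueue 13, 11, 6, 5, 4 → queue [13, 11, 6, 5, 4]
Visit 13; enqueue 10 → queue [11, 6, 5, 4, 10]
Visit 11; enqueue 7 → queue [6, 5, 4, 10, 7]
Visit 6; enqueue 1 → queue [5, 4, 10, 7, 1]
Visit 5; enqueue 2 → queue [4, 10, 7, 1, 2]
Visit 4; enqueue 14 → queue [10, 7, 1, 2, 14]
Visit 10; enqueue 9, 8, 3 → queue [7, 1, 2, 14, 9, 8, 3]
Visit 7 → queue [1, 2, 14, 9, 8, 3]
Visit 1 → queue [2, 14, 9, 8, 3]
Visit 2 → queue [14, 9, 8, 3]
Visit 14 → queue [9, 8, 3]
Visit 9 → queue [8, 3]
Visit 8 → queue [3]
Visit 3 → queue []

Visit order: 12, 13, 11, 6, 5, 4, 10, 7, 1, 2, 14, 9, 8, 3

2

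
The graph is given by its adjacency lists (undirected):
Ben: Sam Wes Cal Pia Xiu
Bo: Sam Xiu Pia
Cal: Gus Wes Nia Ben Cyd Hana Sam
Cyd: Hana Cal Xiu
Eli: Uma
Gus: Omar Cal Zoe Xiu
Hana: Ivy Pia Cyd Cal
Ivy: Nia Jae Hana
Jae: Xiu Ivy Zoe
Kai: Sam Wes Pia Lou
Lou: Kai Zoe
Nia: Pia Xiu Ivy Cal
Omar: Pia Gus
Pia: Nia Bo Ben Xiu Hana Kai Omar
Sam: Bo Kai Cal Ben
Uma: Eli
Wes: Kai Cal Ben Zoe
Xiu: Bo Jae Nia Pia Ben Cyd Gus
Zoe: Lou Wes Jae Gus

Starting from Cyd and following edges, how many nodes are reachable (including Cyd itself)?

17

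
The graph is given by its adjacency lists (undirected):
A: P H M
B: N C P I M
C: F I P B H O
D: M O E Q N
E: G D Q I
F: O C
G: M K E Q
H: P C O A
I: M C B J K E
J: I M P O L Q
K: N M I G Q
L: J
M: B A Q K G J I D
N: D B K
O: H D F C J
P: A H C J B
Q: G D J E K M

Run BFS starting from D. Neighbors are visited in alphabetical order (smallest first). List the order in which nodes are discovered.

Visit D; enqueue E, M, N, O, Q → queue [E, M, N, O, Q]
Visit E; enqueue G, I → queue [M, N, O, Q, G, I]
Visit M; enqueue A, B, J, K → queue [N, O, Q, G, I, A, B, J, K]
Visit N → queue [O, Q, G, I, A, B, J, K]
Visit O; enqueue C, F, H → queue [Q, G, I, A, B, J, K, C, F, H]
Visit Q → queue [G, I, A, B, J, K, C, F, H]
Visit G → queue [I, A, B, J, K, C, F, H]
Visit I → queue [A, B, J, K, C, F, H]
Visit A; enqueue P → queue [B, J, K, C, F, H, P]
Visit B → queue [J, K, C, F, H, P]
Visit J; enqueue L → queue [K, C, F, H, P, L]
Visit K → queue [C, F, H, P, L]
Visit C → queue [F, H, P, L]
Visit F → queue [H, P, L]
Visit H → queue [P, L]
Visit P → queue [L]
Visit L → queue []

D, E, M, N, O, Q, G, I, A, B, J, K, C, F, H, P, L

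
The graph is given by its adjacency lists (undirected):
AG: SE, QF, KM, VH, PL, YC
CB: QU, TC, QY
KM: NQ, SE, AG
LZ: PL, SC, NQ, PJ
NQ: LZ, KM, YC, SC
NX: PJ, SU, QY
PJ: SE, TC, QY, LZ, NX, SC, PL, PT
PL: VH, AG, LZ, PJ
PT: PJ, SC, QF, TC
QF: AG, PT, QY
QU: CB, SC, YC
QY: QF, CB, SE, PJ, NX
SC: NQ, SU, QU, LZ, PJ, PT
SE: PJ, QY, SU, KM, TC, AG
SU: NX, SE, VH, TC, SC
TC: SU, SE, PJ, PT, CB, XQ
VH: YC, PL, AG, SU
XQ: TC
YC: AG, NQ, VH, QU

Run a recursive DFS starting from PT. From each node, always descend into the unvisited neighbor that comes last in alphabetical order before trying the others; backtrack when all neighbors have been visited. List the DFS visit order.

PT, TC, XQ, SU, VH, YC, QU, SC, PJ, SE, QY, QF, AG, PL, LZ, NQ, KM, NX, CB

Visit PT
PT → TC
TC → XQ
TC → SU
SU → VH
VH → YC
YC → QU
QU → SC
SC → PJ
PJ → SE
SE → QY
QY → QF
QF → AG
AG → PL
PL → LZ
LZ → NQ
NQ → KM
QY → NX
QY → CB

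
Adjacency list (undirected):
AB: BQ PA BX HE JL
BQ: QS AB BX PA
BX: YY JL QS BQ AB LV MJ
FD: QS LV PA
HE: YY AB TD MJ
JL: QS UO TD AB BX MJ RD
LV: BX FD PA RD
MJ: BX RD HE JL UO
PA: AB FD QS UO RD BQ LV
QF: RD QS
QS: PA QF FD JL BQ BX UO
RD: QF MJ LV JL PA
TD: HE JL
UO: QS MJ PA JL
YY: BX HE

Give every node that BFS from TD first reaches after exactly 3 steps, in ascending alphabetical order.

BQ, FD, LV, PA, QF

Level 0: TD
Level 1: HE, JL
Level 2: AB, BX, MJ, QS, RD, UO, YY
Level 3: BQ, FD, LV, PA, QF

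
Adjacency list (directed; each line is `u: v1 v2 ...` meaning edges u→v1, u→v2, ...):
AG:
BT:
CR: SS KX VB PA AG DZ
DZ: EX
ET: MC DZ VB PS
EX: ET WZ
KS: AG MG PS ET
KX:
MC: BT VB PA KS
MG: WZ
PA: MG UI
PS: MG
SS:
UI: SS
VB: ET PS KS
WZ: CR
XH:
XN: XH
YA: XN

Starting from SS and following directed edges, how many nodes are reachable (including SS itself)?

1

BFS from SS visits: SS
Reachable nodes: 1 of 19 total.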